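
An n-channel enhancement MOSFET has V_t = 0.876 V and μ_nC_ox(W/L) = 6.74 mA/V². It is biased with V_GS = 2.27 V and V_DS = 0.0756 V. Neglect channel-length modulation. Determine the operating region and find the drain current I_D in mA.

Triode; I_D = 0.691 mA

V_ov = V_GS − V_t = 2.27 − 0.876 = 1.39 V.
Since V_DS = 0.0756 V < V_ov = 1.39 V, the device is in the triode region.
I_D = k_n [V_ov · V_DS − ½ V_DS²] = 6.74 × [1.39 × 0.0756 − 0.5 × 0.0756²] = 0.691 mA.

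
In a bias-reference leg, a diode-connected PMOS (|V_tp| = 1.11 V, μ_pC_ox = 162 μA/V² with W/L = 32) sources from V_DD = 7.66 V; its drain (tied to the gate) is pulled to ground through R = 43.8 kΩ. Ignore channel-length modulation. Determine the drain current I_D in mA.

With gate tied to drain, V_SG = V_SD ≥ V_SG − |V_tp|, so the device is in saturation.
k_p = μ_pC_ox · (W/L) = 5.184 mA/V².
KCL at the drain: ½ k_p (V_SG − |V_tp|)² = (V_DD − V_SG)/R.
Let x = V_SG − 1.11. Then 114 x² + x − 6.55 = 0, giving x = 0.236 V (positive root), so V_SG = 1.35 V.
I_D = (V_DD − V_SG)/R = (7.66 − 1.35) / 43.8 = 0.144 mA.

I_D = 0.144 mA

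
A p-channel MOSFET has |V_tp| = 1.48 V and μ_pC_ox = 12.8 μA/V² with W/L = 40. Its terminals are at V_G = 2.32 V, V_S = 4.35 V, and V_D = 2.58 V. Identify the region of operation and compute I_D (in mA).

Saturation; I_D = 0.0774 mA

V_SG = V_S − V_G = 4.35 − 2.32 = 2.03 V; V_SD = V_S − V_D = 4.35 − 2.58 = 1.77 V.
k_p = μ_pC_ox · (W/L) = 0.512 mA/V².
V_ov = V_SG − |V_tp| = 2.03 − 1.48 = 0.55 V.
Since V_SD = 1.77 V ≥ V_ov = 0.55 V, the device is in saturation.
I_D = ½ k_p V_ov² = 0.5 × 0.512 × 0.55² = 0.0774 mA.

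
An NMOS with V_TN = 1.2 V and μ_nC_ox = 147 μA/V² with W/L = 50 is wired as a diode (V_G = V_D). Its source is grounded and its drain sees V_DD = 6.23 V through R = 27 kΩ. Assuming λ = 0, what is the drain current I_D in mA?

I_D = 0.178 mA

With gate tied to drain, V_GS = V_DS ≥ V_GS − V_TN, so the device is in saturation.
k_n = μ_nC_ox · (W/L) = 7.35 mA/V².
KCL at the drain: ½ k_n (V_GS − V_TN)² = (V_DD − V_GS)/R.
Let x = V_GS − 1.2. Then 99.2 x² + x − 5.03 = 0, giving x = 0.22 V (positive root), so V_GS = 1.42 V.
I_D = (V_DD − V_GS)/R = (6.23 − 1.42) / 27 = 0.178 mA.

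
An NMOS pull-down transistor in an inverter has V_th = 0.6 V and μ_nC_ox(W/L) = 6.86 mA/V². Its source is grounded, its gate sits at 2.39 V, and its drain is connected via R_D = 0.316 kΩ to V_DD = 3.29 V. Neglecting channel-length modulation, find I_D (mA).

V_GS = V_G = 2.39 V, so V_ov = 2.39 − 0.6 = 1.79 V.
Assume saturation: I_D = ½ k_n V_ov² = 0.5 × 6.86 × 1.79² = 11 mA, giving V_DS = V_DD − I_D R_D = 3.29 − 11 × 0.316 = -0.183 V.
But -0.183 V < V_ov = 1.79 V, so the device is actually in triode.
In triode I_D = k_n[V_ov V_DS − ½ V_DS²] and I_D = (V_DD − V_DS)/R_D. Equating: 1.08 V_DS² − 4.88 V_DS + 3.29 = 0, giving V_DS = 0.825 V (the root below V_ov).
I_D = (3.29 − 0.825) / 0.316 = 7.8 mA.

I_D = 7.80 mA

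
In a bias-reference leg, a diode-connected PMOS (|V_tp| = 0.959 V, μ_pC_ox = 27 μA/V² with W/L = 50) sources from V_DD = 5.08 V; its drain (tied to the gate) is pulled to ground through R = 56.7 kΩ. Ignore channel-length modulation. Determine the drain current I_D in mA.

With gate tied to drain, V_SG = V_SD ≥ V_SG − |V_tp|, so the device is in saturation.
k_p = μ_pC_ox · (W/L) = 1.35 mA/V².
KCL at the drain: ½ k_p (V_SG − |V_tp|)² = (V_DD − V_SG)/R.
Let x = V_SG − 0.959. Then 38.3 x² + x − 4.121 = 0, giving x = 0.315 V (positive root), so V_SG = 1.27 V.
I_D = (V_DD − V_SG)/R = (5.08 − 1.27) / 56.7 = 0.0671 mA.

I_D = 0.0671 mA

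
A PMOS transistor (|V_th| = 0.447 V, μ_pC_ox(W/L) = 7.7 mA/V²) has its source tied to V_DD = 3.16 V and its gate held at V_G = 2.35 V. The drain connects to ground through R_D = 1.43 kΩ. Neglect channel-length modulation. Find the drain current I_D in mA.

V_SG = V_DD − V_G = 3.16 − 2.35 = 0.81 V, so V_ov = 0.81 − 0.447 = 0.363 V.
Assume saturation: I_D = ½ k_p V_ov² = 0.5 × 7.7 × 0.363² = 0.507 mA, giving V_SD = V_DD − I_D R_D = 3.16 − 0.507 × 1.43 = 2.43 V.
V_SD = 2.43 V ≥ V_ov = 0.363 V, confirming saturation.

I_D = 0.507 mA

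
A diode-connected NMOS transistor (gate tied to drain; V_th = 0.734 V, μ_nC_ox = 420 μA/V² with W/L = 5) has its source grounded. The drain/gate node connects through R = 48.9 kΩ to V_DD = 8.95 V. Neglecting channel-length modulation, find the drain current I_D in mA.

I_D = 0.160 mA

With gate tied to drain, V_GS = V_DS ≥ V_GS − V_th, so the device is in saturation.
k_n = μ_nC_ox · (W/L) = 2.1 mA/V².
KCL at the drain: ½ k_n (V_GS − V_th)² = (V_DD − V_GS)/R.
Let x = V_GS − 0.734. Then 51.3 x² + x − 8.216 = 0, giving x = 0.39 V (positive root), so V_GS = 1.12 V.
I_D = (V_DD − V_GS)/R = (8.95 − 1.12) / 48.9 = 0.16 mA.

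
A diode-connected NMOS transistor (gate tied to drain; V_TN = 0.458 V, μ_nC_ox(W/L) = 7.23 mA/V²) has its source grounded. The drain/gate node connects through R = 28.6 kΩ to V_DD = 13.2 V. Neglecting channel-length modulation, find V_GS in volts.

V_GS = 0.804 V

With gate tied to drain, V_GS = V_DS ≥ V_GS − V_TN, so the device is in saturation.
KCL at the drain: ½ k_n (V_GS − V_TN)² = (V_DD − V_GS)/R.
Let x = V_GS − 0.458. Then 103 x² + x − 12.74 = 0, giving x = 0.346 V (positive root), so V_GS = 0.804 V.
I_D = (V_DD − V_GS)/R = (13.2 − 0.804) / 28.6 = 0.433 mA.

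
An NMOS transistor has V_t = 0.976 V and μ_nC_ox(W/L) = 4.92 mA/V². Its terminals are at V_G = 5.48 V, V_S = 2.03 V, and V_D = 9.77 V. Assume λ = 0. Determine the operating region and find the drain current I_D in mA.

Saturation; I_D = 15.1 mA

V_GS = V_G − V_S = 5.48 − 2.03 = 3.45 V; V_DS = V_D − V_S = 9.77 − 2.03 = 7.74 V.
V_ov = V_GS − V_t = 3.45 − 0.976 = 2.47 V.
Since V_DS = 7.74 V ≥ V_ov = 2.47 V, the device is in saturation.
I_D = ½ k_n V_ov² = 0.5 × 4.92 × 2.47² = 15.1 mA.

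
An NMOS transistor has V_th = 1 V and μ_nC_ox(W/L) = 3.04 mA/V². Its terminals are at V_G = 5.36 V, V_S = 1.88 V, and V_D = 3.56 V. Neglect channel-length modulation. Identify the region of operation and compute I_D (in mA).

Triode; I_D = 8.38 mA

V_GS = V_G − V_S = 5.36 − 1.88 = 3.48 V; V_DS = V_D − V_S = 3.56 − 1.88 = 1.68 V.
V_ov = V_GS − V_th = 3.48 − 1 = 2.48 V.
Since V_DS = 1.68 V < V_ov = 2.48 V, the device is in the triode region.
I_D = k_n [V_ov · V_DS − ½ V_DS²] = 3.04 × [2.48 × 1.68 − 0.5 × 1.68²] = 8.38 mA.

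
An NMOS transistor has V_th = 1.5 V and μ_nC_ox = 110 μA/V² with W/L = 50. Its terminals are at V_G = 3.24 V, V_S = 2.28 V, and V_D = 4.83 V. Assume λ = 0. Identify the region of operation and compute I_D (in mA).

Cutoff; I_D = 0 mA

V_GS = V_G − V_S = 3.24 − 2.28 = 0.96 V; V_DS = V_D − V_S = 4.83 − 2.28 = 2.55 V.
V_GS = 0.96 V < V_th = 1.5 V, so the transistor is in cutoff.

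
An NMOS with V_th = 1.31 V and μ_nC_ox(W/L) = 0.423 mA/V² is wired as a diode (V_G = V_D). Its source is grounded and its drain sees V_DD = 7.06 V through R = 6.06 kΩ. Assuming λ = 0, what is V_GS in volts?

With gate tied to drain, V_GS = V_DS ≥ V_GS − V_th, so the device is in saturation.
KCL at the drain: ½ k_n (V_GS − V_th)² = (V_DD − V_GS)/R.
Let x = V_GS − 1.31. Then 1.28 x² + x − 5.75 = 0, giving x = 1.76 V (positive root), so V_GS = 3.07 V.
I_D = (V_DD − V_GS)/R = (7.06 − 3.07) / 6.06 = 0.658 mA.

V_GS = 3.07 V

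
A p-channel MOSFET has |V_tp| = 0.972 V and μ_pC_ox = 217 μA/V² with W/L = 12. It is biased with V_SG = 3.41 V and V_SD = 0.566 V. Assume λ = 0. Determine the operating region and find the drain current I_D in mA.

Triode; I_D = 3.18 mA

k_p = μ_pC_ox · (W/L) = 2.604 mA/V².
V_ov = V_SG − |V_tp| = 3.41 − 0.972 = 2.44 V.
Since V_SD = 0.566 V < V_ov = 2.44 V, the device is in the triode region.
I_D = k_p [V_ov · V_SD − ½ V_SD²] = 2.604 × [2.44 × 0.566 − 0.5 × 0.566²] = 3.18 mA.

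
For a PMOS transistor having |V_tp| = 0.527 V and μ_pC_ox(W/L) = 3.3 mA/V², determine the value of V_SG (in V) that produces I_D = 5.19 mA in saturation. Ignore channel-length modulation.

V_SG = 2.30 V

In saturation I_D = ½ k_p (V_SG − |V_tp|)², so V_SG − |V_tp| = √(2 I_D / k_p) = √(2 × 5.19 / 3.3) = 1.77 V.
V_SG = 0.527 + 1.77 = 2.3 V.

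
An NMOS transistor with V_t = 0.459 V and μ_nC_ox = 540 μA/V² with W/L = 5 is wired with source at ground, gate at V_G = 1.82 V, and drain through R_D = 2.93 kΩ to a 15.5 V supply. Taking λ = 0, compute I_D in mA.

V_GS = V_G = 1.82 V, so V_ov = 1.82 − 0.459 = 1.36 V.
k_n = μ_nC_ox · (W/L) = 2.7 mA/V².
Assume saturation: I_D = ½ k_n V_ov² = 0.5 × 2.7 × 1.36² = 2.5 mA, giving V_DS = V_DD − I_D R_D = 15.5 − 2.5 × 2.93 = 8.17 V.
V_DS = 8.17 V ≥ V_ov = 1.36 V, confirming saturation.

I_D = 2.50 mA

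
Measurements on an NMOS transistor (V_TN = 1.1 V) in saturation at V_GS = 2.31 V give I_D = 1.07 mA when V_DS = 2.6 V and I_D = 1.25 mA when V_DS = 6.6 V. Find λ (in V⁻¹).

λ = 0.0472 V⁻¹

With V_GS fixed, I_D ∝ (1 + λ V_DS) in saturation, so I_D2/I_D1 = (1 + λ V_DS2)/(1 + λ V_DS1).
1.25/1.07 = 1.168 = (1 + 6.6 λ)/(1 + 2.6 λ).
Solving: λ (I_D1 V_DS2 − I_D2 V_DS1) = I_D2 − I_D1, so λ = (1.25 − 1.07) / (1.07 × 6.6 − 1.25 × 2.6) = 0.18 / 3.81 = 0.0472 V⁻¹.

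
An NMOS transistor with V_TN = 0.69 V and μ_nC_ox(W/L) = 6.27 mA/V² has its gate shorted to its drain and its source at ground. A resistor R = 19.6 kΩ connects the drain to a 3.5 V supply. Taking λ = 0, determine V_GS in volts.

V_GS = 0.896 V

With gate tied to drain, V_GS = V_DS ≥ V_GS − V_TN, so the device is in saturation.
KCL at the drain: ½ k_n (V_GS − V_TN)² = (V_DD − V_GS)/R.
Let x = V_GS − 0.69. Then 61.4 x² + x − 2.81 = 0, giving x = 0.206 V (positive root), so V_GS = 0.896 V.
I_D = (V_DD − V_GS)/R = (3.5 − 0.896) / 19.6 = 0.133 mA.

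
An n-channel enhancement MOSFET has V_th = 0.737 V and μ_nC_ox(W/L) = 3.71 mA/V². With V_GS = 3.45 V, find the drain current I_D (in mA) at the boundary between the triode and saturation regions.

I_D = 13.7 mA

At the boundary V_DS = V_ov = V_GS − V_th = 3.45 − 0.737 = 2.71 V.
I_D = ½ k_n V_ov² = 0.5 × 3.71 × 2.71² = 13.7 mA.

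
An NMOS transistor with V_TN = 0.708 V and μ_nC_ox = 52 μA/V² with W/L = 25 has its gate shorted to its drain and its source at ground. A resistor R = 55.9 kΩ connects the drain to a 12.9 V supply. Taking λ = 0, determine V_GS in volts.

V_GS = 1.27 V

With gate tied to drain, V_GS = V_DS ≥ V_GS − V_TN, so the device is in saturation.
k_n = μ_nC_ox · (W/L) = 1.3 mA/V².
KCL at the drain: ½ k_n (V_GS − V_TN)² = (V_DD − V_GS)/R.
Let x = V_GS − 0.708. Then 36.3 x² + x − 12.19 = 0, giving x = 0.566 V (positive root), so V_GS = 1.27 V.
I_D = (V_DD − V_GS)/R = (12.9 − 1.27) / 55.9 = 0.208 mA.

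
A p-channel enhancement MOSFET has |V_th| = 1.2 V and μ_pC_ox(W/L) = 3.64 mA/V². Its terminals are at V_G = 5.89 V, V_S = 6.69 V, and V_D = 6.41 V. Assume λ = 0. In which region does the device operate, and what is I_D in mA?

V_SG = V_S − V_G = 6.69 − 5.89 = 0.8 V; V_SD = V_S − V_D = 6.69 − 6.41 = 0.28 V.
V_SG = 0.8 V < |V_th| = 1.2 V, so the transistor is in cutoff.

Cutoff; I_D = 0 mA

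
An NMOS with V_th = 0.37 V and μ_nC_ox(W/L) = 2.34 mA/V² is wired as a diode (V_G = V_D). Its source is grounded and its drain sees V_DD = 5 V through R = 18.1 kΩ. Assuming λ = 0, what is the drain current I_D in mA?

With gate tied to drain, V_GS = V_DS ≥ V_GS − V_th, so the device is in saturation.
KCL at the drain: ½ k_n (V_GS − V_th)² = (V_DD − V_GS)/R.
Let x = V_GS − 0.37. Then 21.2 x² + x − 4.63 = 0, giving x = 0.445 V (positive root), so V_GS = 0.815 V.
I_D = (V_DD − V_GS)/R = (5 − 0.815) / 18.1 = 0.231 mA.

I_D = 0.231 mA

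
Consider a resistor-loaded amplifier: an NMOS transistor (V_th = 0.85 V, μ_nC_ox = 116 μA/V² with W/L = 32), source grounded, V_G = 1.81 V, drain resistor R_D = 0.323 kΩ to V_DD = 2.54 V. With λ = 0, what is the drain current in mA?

V_GS = V_G = 1.81 V, so V_ov = 1.81 − 0.85 = 0.96 V.
k_n = μ_nC_ox · (W/L) = 3.712 mA/V².
Assume saturation: I_D = ½ k_n V_ov² = 0.5 × 3.712 × 0.96² = 1.71 mA, giving V_DS = V_DD − I_D R_D = 2.54 − 1.71 × 0.323 = 1.99 V.
V_DS = 1.99 V ≥ V_ov = 0.96 V, confirming saturation.

I_D = 1.71 mA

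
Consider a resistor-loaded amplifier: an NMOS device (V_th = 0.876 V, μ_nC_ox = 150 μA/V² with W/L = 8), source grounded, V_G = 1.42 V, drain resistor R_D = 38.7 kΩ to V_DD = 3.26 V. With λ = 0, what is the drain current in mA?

I_D = 0.0806 mA

V_GS = V_G = 1.42 V, so V_ov = 1.42 − 0.876 = 0.544 V.
k_n = μ_nC_ox · (W/L) = 1.2 mA/V².
Assume saturation: I_D = ½ k_n V_ov² = 0.5 × 1.2 × 0.544² = 0.178 mA, giving V_DS = V_DD − I_D R_D = 3.26 − 0.178 × 38.7 = -3.61 V.
But -3.61 V < V_ov = 0.544 V, so the device is actually in triode.
In triode I_D = k_n[V_ov V_DS − ½ V_DS²] and I_D = (V_DD − V_DS)/R_D. Equating: 23.2 V_DS² − 26.26 V_DS + 3.26 = 0, giving V_DS = 0.142 V (the root below V_ov).
I_D = (3.26 − 0.142) / 38.7 = 0.0806 mA.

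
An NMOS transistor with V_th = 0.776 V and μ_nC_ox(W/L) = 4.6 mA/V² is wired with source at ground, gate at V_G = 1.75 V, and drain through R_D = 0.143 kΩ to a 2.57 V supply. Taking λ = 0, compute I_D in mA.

I_D = 2.18 mA

V_GS = V_G = 1.75 V, so V_ov = 1.75 − 0.776 = 0.974 V.
Assume saturation: I_D = ½ k_n V_ov² = 0.5 × 4.6 × 0.974² = 2.18 mA, giving V_DS = V_DD − I_D R_D = 2.57 − 2.18 × 0.143 = 2.26 V.
V_DS = 2.26 V ≥ V_ov = 0.974 V, confirming saturation.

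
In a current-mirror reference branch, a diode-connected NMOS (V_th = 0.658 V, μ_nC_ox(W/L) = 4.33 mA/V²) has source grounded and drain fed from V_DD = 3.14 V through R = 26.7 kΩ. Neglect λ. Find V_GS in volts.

V_GS = 0.857 V

With gate tied to drain, V_GS = V_DS ≥ V_GS − V_th, so the device is in saturation.
KCL at the drain: ½ k_n (V_GS − V_th)² = (V_DD − V_GS)/R.
Let x = V_GS − 0.658. Then 57.8 x² + x − 2.482 = 0, giving x = 0.199 V (positive root), so V_GS = 0.857 V.
I_D = (V_DD − V_GS)/R = (3.14 − 0.857) / 26.7 = 0.0855 mA.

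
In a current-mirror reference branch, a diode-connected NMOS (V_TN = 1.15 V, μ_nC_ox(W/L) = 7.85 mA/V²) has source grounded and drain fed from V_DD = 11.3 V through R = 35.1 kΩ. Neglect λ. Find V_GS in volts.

With gate tied to drain, V_GS = V_DS ≥ V_GS − V_TN, so the device is in saturation.
KCL at the drain: ½ k_n (V_GS − V_TN)² = (V_DD − V_GS)/R.
Let x = V_GS − 1.15. Then 138 x² + x − 10.15 = 0, giving x = 0.268 V (positive root), so V_GS = 1.42 V.
I_D = (V_DD − V_GS)/R = (11.3 − 1.42) / 35.1 = 0.282 mA.

V_GS = 1.42 V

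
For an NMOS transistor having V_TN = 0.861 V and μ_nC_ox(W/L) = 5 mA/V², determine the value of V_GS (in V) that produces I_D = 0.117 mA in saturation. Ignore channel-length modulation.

In saturation I_D = ½ k_n (V_GS − V_TN)², so V_GS − V_TN = √(2 I_D / k_n) = √(2 × 0.117 / 5) = 0.216 V.
V_GS = 0.861 + 0.216 = 1.08 V.

V_GS = 1.08 V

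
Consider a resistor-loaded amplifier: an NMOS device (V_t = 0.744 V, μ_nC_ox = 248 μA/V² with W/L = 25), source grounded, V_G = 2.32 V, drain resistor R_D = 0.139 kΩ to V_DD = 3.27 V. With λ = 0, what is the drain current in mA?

V_GS = V_G = 2.32 V, so V_ov = 2.32 − 0.744 = 1.58 V.
k_n = μ_nC_ox · (W/L) = 6.2 mA/V².
Assume saturation: I_D = ½ k_n V_ov² = 0.5 × 6.2 × 1.58² = 7.7 mA, giving V_DS = V_DD − I_D R_D = 3.27 − 7.7 × 0.139 = 2.2 V.
V_DS = 2.2 V ≥ V_ov = 1.58 V, confirming saturation.

I_D = 7.70 mA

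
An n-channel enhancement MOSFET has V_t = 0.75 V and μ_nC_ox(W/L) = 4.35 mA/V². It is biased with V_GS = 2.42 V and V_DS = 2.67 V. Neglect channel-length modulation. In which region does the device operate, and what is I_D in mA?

V_ov = V_GS − V_t = 2.42 − 0.75 = 1.67 V.
Since V_DS = 2.67 V ≥ V_ov = 1.67 V, the device is in saturation.
I_D = ½ k_n V_ov² = 0.5 × 4.35 × 1.67² = 6.07 mA.

Saturation; I_D = 6.07 mA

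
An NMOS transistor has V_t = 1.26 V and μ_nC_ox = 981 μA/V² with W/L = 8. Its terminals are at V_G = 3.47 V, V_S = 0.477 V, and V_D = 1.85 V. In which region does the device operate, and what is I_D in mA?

Triode; I_D = 11.3 mA

V_GS = V_G − V_S = 3.47 − 0.477 = 2.99 V; V_DS = V_D − V_S = 1.85 − 0.477 = 1.37 V.
k_n = μ_nC_ox · (W/L) = 7.848 mA/V².
V_ov = V_GS − V_t = 2.99 − 1.26 = 1.73 V.
Since V_DS = 1.37 V < V_ov = 1.73 V, the device is in the triode region.
I_D = k_n [V_ov · V_DS − ½ V_DS²] = 7.848 × [1.73 × 1.37 − 0.5 × 1.37²] = 11.3 mA.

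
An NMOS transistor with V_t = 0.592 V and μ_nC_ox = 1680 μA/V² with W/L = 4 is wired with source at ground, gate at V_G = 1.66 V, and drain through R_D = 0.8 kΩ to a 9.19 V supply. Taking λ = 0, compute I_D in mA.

I_D = 3.83 mA

V_GS = V_G = 1.66 V, so V_ov = 1.66 − 0.592 = 1.07 V.
k_n = μ_nC_ox · (W/L) = 6.72 mA/V².
Assume saturation: I_D = ½ k_n V_ov² = 0.5 × 6.72 × 1.07² = 3.83 mA, giving V_DS = V_DD − I_D R_D = 9.19 − 3.83 × 0.8 = 6.12 V.
V_DS = 6.12 V ≥ V_ov = 1.07 V, confirming saturation.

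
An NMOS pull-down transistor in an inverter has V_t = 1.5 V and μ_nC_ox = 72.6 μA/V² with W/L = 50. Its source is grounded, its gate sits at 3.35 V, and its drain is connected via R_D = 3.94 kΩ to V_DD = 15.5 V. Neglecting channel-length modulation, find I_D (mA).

V_GS = V_G = 3.35 V, so V_ov = 3.35 − 1.5 = 1.85 V.
k_n = μ_nC_ox · (W/L) = 3.63 mA/V².
Assume saturation: I_D = ½ k_n V_ov² = 0.5 × 3.63 × 1.85² = 6.21 mA, giving V_DS = V_DD − I_D R_D = 15.5 − 6.21 × 3.94 = -8.97 V.
But -8.97 V < V_ov = 1.85 V, so the device is actually in triode.
In triode I_D = k_n[V_ov V_DS − ½ V_DS²] and I_D = (V_DD − V_DS)/R_D. Equating: 7.15 V_DS² − 27.46 V_DS + 15.5 = 0, giving V_DS = 0.688 V (the root below V_ov).
I_D = (15.5 − 0.688) / 3.94 = 3.76 mA.

I_D = 3.76 mA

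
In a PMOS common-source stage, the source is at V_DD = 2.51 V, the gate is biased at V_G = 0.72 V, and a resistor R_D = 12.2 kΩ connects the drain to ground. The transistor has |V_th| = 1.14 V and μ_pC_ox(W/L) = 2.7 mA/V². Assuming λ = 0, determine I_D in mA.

I_D = 0.196 mA

V_SG = V_DD − V_G = 2.51 − 0.72 = 1.79 V, so V_ov = 1.79 − 1.14 = 0.65 V.
Assume saturation: I_D = ½ k_p V_ov² = 0.5 × 2.7 × 0.65² = 0.57 mA, giving V_SD = V_DD − I_D R_D = 2.51 − 0.57 × 12.2 = -4.45 V.
But -4.45 V < V_ov = 0.65 V, so the device is actually in triode.
In triode I_D = k_p[V_ov V_SD − ½ V_SD²] and I_D = (V_DD − V_SD)/R_D. Equating: 16.5 V_SD² − 22.41 V_SD + 2.51 = 0, giving V_SD = 0.123 V (the root below V_ov).
I_D = (2.51 − 0.123) / 12.2 = 0.196 mA.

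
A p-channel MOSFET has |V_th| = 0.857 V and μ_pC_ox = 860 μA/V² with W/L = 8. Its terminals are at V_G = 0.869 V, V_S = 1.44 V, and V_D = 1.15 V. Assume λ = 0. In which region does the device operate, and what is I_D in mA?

V_SG = V_S − V_G = 1.44 − 0.869 = 0.571 V; V_SD = V_S − V_D = 1.44 − 1.15 = 0.29 V.
V_SG = 0.571 V < |V_th| = 0.857 V, so the transistor is in cutoff.

Cutoff; I_D = 0 mA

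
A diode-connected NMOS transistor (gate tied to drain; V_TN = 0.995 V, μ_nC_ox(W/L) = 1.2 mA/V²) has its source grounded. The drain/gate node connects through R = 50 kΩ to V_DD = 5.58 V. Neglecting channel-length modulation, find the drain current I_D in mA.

With gate tied to drain, V_GS = V_DS ≥ V_GS − V_TN, so the device is in saturation.
KCL at the drain: ½ k_n (V_GS − V_TN)² = (V_DD − V_GS)/R.
Let x = V_GS − 0.995. Then 30 x² + x − 4.585 = 0, giving x = 0.375 V (positive root), so V_GS = 1.37 V.
I_D = (V_DD − V_GS)/R = (5.58 − 1.37) / 50 = 0.0842 mA.

I_D = 0.0842 mA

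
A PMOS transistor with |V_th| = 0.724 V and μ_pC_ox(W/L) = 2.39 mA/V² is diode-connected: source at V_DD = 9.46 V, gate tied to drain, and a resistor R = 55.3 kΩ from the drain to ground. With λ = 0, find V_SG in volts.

With gate tied to drain, V_SG = V_SD ≥ V_SG − |V_th|, so the device is in saturation.
KCL at the drain: ½ k_p (V_SG − |V_th|)² = (V_DD − V_SG)/R.
Let x = V_SG − 0.724. Then 66.1 x² + x − 8.736 = 0, giving x = 0.356 V (positive root), so V_SG = 1.08 V.
I_D = (V_DD − V_SG)/R = (9.46 − 1.08) / 55.3 = 0.152 mA.

V_SG = 1.08 V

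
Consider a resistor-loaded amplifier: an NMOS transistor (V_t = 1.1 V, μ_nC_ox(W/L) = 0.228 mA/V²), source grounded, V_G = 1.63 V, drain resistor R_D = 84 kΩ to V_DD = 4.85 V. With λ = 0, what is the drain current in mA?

V_GS = V_G = 1.63 V, so V_ov = 1.63 − 1.1 = 0.53 V.
Assume saturation: I_D = ½ k_n V_ov² = 0.5 × 0.228 × 0.53² = 0.032 mA, giving V_DS = V_DD − I_D R_D = 4.85 − 0.032 × 84 = 2.16 V.
V_DS = 2.16 V ≥ V_ov = 0.53 V, confirming saturation.

I_D = 0.0320 mA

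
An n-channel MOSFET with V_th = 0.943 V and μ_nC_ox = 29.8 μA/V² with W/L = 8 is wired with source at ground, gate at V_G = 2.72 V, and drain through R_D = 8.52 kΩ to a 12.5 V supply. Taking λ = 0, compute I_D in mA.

I_D = 0.376 mA

V_GS = V_G = 2.72 V, so V_ov = 2.72 − 0.943 = 1.78 V.
k_n = μ_nC_ox · (W/L) = 0.2384 mA/V².
Assume saturation: I_D = ½ k_n V_ov² = 0.5 × 0.2384 × 1.78² = 0.376 mA, giving V_DS = V_DD − I_D R_D = 12.5 − 0.376 × 8.52 = 9.29 V.
V_DS = 9.29 V ≥ V_ov = 1.78 V, confirming saturation.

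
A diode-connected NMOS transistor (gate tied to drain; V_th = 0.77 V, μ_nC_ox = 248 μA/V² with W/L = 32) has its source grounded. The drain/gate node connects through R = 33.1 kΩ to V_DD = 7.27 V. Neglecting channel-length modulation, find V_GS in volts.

V_GS = 0.989 V

With gate tied to drain, V_GS = V_DS ≥ V_GS − V_th, so the device is in saturation.
k_n = μ_nC_ox · (W/L) = 7.936 mA/V².
KCL at the drain: ½ k_n (V_GS − V_th)² = (V_DD − V_GS)/R.
Let x = V_GS − 0.77. Then 131 x² + x − 6.5 = 0, giving x = 0.219 V (positive root), so V_GS = 0.989 V.
I_D = (V_DD − V_GS)/R = (7.27 − 0.989) / 33.1 = 0.19 mA.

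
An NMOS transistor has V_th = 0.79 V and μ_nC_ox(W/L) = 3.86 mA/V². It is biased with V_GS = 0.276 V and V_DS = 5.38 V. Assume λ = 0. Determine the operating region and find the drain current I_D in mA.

Cutoff; I_D = 0 mA

V_GS = 0.276 V < V_th = 0.79 V, so the transistor is in cutoff.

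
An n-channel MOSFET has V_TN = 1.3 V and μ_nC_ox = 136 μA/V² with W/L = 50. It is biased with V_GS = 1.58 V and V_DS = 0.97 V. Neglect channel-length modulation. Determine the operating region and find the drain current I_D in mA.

Saturation; I_D = 0.267 mA

k_n = μ_nC_ox · (W/L) = 6.8 mA/V².
V_ov = V_GS − V_TN = 1.58 − 1.3 = 0.28 V.
Since V_DS = 0.97 V ≥ V_ov = 0.28 V, the device is in saturation.
I_D = ½ k_n V_ov² = 0.5 × 6.8 × 0.28² = 0.267 mA.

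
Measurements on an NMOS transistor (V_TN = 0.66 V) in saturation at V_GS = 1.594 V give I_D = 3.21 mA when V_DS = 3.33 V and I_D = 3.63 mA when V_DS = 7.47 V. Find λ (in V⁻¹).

With V_GS fixed, I_D ∝ (1 + λ V_DS) in saturation, so I_D2/I_D1 = (1 + λ V_DS2)/(1 + λ V_DS1).
3.63/3.21 = 1.131 = (1 + 7.47 λ)/(1 + 3.33 λ).
Solving: λ (I_D1 V_DS2 − I_D2 V_DS1) = I_D2 − I_D1, so λ = (3.63 − 3.21) / (3.21 × 7.47 − 3.63 × 3.33) = 0.42 / 11.9 = 0.0353 V⁻¹.

λ = 0.0353 V⁻¹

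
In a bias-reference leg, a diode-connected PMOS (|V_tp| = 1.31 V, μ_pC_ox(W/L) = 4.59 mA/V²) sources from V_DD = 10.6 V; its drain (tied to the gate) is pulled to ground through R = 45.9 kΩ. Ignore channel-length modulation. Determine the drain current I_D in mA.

I_D = 0.196 mA

With gate tied to drain, V_SG = V_SD ≥ V_SG − |V_tp|, so the device is in saturation.
KCL at the drain: ½ k_p (V_SG − |V_tp|)² = (V_DD − V_SG)/R.
Let x = V_SG − 1.31. Then 105 x² + x − 9.29 = 0, giving x = 0.292 V (positive root), so V_SG = 1.6 V.
I_D = (V_DD − V_SG)/R = (10.6 − 1.6) / 45.9 = 0.196 mA.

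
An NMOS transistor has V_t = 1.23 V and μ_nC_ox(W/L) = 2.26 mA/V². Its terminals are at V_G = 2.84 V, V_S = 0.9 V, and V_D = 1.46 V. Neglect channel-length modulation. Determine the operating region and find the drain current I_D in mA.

Triode; I_D = 0.544 mA

V_GS = V_G − V_S = 2.84 − 0.9 = 1.94 V; V_DS = V_D − V_S = 1.46 − 0.9 = 0.56 V.
V_ov = V_GS − V_t = 1.94 − 1.23 = 0.71 V.
Since V_DS = 0.56 V < V_ov = 0.71 V, the device is in the triode region.
I_D = k_n [V_ov · V_DS − ½ V_DS²] = 2.26 × [0.71 × 0.56 − 0.5 × 0.56²] = 0.544 mA.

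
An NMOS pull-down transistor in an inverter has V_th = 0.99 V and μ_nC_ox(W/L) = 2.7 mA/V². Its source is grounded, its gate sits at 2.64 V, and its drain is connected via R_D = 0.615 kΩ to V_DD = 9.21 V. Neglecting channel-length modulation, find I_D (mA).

I_D = 3.68 mA

V_GS = V_G = 2.64 V, so V_ov = 2.64 − 0.99 = 1.65 V.
Assume saturation: I_D = ½ k_n V_ov² = 0.5 × 2.7 × 1.65² = 3.68 mA, giving V_DS = V_DD − I_D R_D = 9.21 − 3.68 × 0.615 = 6.95 V.
V_DS = 6.95 V ≥ V_ov = 1.65 V, confirming saturation.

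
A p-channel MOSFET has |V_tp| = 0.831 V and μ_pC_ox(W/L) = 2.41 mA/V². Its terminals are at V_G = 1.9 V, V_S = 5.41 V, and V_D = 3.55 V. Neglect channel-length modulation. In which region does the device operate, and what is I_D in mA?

Triode; I_D = 7.84 mA

V_SG = V_S − V_G = 5.41 − 1.9 = 3.51 V; V_SD = V_S − V_D = 5.41 − 3.55 = 1.86 V.
V_ov = V_SG − |V_tp| = 3.51 − 0.831 = 2.68 V.
Since V_SD = 1.86 V < V_ov = 2.68 V, the device is in the triode region.
I_D = k_p [V_ov · V_SD − ½ V_SD²] = 2.41 × [2.68 × 1.86 − 0.5 × 1.86²] = 7.84 mA.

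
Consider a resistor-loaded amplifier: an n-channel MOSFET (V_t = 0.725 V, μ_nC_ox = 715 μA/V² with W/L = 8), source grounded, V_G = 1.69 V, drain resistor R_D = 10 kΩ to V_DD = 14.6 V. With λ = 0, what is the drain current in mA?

V_GS = V_G = 1.69 V, so V_ov = 1.69 − 0.725 = 0.965 V.
k_n = μ_nC_ox · (W/L) = 5.72 mA/V².
Assume saturation: I_D = ½ k_n V_ov² = 0.5 × 5.72 × 0.965² = 2.66 mA, giving V_DS = V_DD − I_D R_D = 14.6 − 2.66 × 10 = -12 V.
But -12 V < V_ov = 0.965 V, so the device is actually in triode.
In triode I_D = k_n[V_ov V_DS − ½ V_DS²] and I_D = (V_DD − V_DS)/R_D. Equating: 28.6 V_DS² − 56.2 V_DS + 14.6 = 0, giving V_DS = 0.308 V (the root below V_ov).
I_D = (14.6 − 0.308) / 10 = 1.43 mA.

I_D = 1.43 mA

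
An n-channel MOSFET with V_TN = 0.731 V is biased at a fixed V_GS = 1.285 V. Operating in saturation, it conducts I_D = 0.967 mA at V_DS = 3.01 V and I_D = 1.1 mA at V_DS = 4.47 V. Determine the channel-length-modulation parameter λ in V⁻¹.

λ = 0.131 V⁻¹

With V_GS fixed, I_D ∝ (1 + λ V_DS) in saturation, so I_D2/I_D1 = (1 + λ V_DS2)/(1 + λ V_DS1).
1.1/0.967 = 1.138 = (1 + 4.47 λ)/(1 + 3.01 λ).
Solving: λ (I_D1 V_DS2 − I_D2 V_DS1) = I_D2 − I_D1, so λ = (1.1 − 0.967) / (0.967 × 4.47 − 1.1 × 3.01) = 0.133 / 1.01 = 0.131 V⁻¹.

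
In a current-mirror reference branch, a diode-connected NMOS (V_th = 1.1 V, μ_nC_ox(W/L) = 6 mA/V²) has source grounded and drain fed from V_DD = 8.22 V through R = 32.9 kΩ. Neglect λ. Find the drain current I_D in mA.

I_D = 0.208 mA

With gate tied to drain, V_GS = V_DS ≥ V_GS − V_th, so the device is in saturation.
KCL at the drain: ½ k_n (V_GS − V_th)² = (V_DD − V_GS)/R.
Let x = V_GS − 1.1. Then 98.7 x² + x − 7.12 = 0, giving x = 0.264 V (positive root), so V_GS = 1.36 V.
I_D = (V_DD − V_GS)/R = (8.22 − 1.36) / 32.9 = 0.208 mA.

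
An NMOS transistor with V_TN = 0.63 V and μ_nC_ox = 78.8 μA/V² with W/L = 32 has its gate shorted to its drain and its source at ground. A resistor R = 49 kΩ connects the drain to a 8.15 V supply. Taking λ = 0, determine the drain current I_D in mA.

I_D = 0.147 mA

With gate tied to drain, V_GS = V_DS ≥ V_GS − V_TN, so the device is in saturation.
k_n = μ_nC_ox · (W/L) = 2.522 mA/V².
KCL at the drain: ½ k_n (V_GS − V_TN)² = (V_DD − V_GS)/R.
Let x = V_GS − 0.63. Then 61.8 x² + x − 7.52 = 0, giving x = 0.341 V (positive root), so V_GS = 0.971 V.
I_D = (V_DD − V_GS)/R = (8.15 − 0.971) / 49 = 0.147 mA.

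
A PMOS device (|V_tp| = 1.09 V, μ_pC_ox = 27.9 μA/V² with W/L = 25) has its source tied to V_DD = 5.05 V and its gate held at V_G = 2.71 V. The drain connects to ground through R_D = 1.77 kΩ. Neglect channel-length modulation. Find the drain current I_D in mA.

I_D = 0.545 mA

V_SG = V_DD − V_G = 5.05 − 2.71 = 2.34 V, so V_ov = 2.34 − 1.09 = 1.25 V.
k_p = μ_pC_ox · (W/L) = 0.6975 mA/V².
Assume saturation: I_D = ½ k_p V_ov² = 0.5 × 0.6975 × 1.25² = 0.545 mA, giving V_SD = V_DD − I_D R_D = 5.05 − 0.545 × 1.77 = 4.09 V.
V_SD = 4.09 V ≥ V_ov = 1.25 V, confirming saturation.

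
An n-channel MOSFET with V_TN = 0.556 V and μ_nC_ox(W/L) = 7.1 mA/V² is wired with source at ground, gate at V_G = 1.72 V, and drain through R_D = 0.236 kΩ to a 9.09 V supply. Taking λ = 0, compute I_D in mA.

I_D = 4.81 mA

V_GS = V_G = 1.72 V, so V_ov = 1.72 − 0.556 = 1.16 V.
Assume saturation: I_D = ½ k_n V_ov² = 0.5 × 7.1 × 1.16² = 4.81 mA, giving V_DS = V_DD − I_D R_D = 9.09 − 4.81 × 0.236 = 7.95 V.
V_DS = 7.95 V ≥ V_ov = 1.16 V, confirming saturation.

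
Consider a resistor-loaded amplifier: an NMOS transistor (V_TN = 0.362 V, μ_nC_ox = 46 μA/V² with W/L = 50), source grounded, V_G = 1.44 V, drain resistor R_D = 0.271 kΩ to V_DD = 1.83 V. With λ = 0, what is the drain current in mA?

V_GS = V_G = 1.44 V, so V_ov = 1.44 − 0.362 = 1.08 V.
k_n = μ_nC_ox · (W/L) = 2.3 mA/V².
Assume saturation: I_D = ½ k_n V_ov² = 0.5 × 2.3 × 1.08² = 1.34 mA, giving V_DS = V_DD − I_D R_D = 1.83 − 1.34 × 0.271 = 1.47 V.
V_DS = 1.47 V ≥ V_ov = 1.08 V, confirming saturation.

I_D = 1.34 mA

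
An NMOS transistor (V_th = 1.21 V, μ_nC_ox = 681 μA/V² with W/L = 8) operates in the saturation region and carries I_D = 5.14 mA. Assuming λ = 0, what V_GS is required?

k_n = μ_nC_ox · (W/L) = 5.448 mA/V².
In saturation I_D = ½ k_n (V_GS − V_th)², so V_GS − V_th = √(2 I_D / k_n) = √(2 × 5.14 / 5.448) = 1.37 V.
V_GS = 1.21 + 1.37 = 2.58 V.

V_GS = 2.58 V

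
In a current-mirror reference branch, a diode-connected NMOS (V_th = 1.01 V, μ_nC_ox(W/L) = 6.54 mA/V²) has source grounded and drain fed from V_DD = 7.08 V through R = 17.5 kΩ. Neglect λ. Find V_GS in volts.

With gate tied to drain, V_GS = V_DS ≥ V_GS − V_th, so the device is in saturation.
KCL at the drain: ½ k_n (V_GS − V_th)² = (V_DD − V_GS)/R.
Let x = V_GS − 1.01. Then 57.2 x² + x − 6.07 = 0, giving x = 0.317 V (positive root), so V_GS = 1.33 V.
I_D = (V_DD − V_GS)/R = (7.08 − 1.33) / 17.5 = 0.329 mA.

V_GS = 1.33 V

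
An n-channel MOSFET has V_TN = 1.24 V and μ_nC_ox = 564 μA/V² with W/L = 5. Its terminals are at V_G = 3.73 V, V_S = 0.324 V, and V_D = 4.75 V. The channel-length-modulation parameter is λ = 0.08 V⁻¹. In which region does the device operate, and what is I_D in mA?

V_GS = V_G − V_S = 3.73 − 0.324 = 3.41 V; V_DS = V_D − V_S = 4.75 − 0.324 = 4.43 V.
k_n = μ_nC_ox · (W/L) = 2.82 mA/V².
V_ov = V_GS − V_TN = 3.41 − 1.24 = 2.17 V.
Since V_DS = 4.43 V ≥ V_ov = 2.17 V, the device is in saturation.
I_D = ½ k_n V_ov² (1 + λ V_DS) = 0.5 × 2.82 × 2.17² × (1 + 0.08 × 4.43) = 8.96 mA.

Saturation; I_D = 8.96 mA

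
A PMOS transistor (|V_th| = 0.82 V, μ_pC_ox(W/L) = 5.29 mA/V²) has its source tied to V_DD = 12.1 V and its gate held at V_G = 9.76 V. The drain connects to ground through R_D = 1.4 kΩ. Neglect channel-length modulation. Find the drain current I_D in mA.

I_D = 6.11 mA

V_SG = V_DD − V_G = 12.1 − 9.76 = 2.34 V, so V_ov = 2.34 − 0.82 = 1.52 V.
Assume saturation: I_D = ½ k_p V_ov² = 0.5 × 5.29 × 1.52² = 6.11 mA, giving V_SD = V_DD − I_D R_D = 12.1 − 6.11 × 1.4 = 3.54 V.
V_SD = 3.54 V ≥ V_ov = 1.52 V, confirming saturation.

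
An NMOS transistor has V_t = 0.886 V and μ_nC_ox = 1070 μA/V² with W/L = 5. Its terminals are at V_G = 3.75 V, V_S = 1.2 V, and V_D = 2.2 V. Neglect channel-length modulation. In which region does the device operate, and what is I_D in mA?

V_GS = V_G − V_S = 3.75 − 1.2 = 2.55 V; V_DS = V_D − V_S = 2.2 − 1.2 = 1 V.
k_n = μ_nC_ox · (W/L) = 5.35 mA/V².
V_ov = V_GS − V_t = 2.55 − 0.886 = 1.66 V.
Since V_DS = 1 V < V_ov = 1.66 V, the device is in the triode region.
I_D = k_n [V_ov · V_DS − ½ V_DS²] = 5.35 × [1.66 × 1 − 0.5 × 1²] = 6.23 mA.

Triode; I_D = 6.23 mA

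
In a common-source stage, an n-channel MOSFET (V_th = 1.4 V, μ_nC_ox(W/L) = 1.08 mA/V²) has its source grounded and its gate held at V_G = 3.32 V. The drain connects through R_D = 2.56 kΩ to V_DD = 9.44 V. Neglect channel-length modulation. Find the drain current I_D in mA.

I_D = 1.99 mA

V_GS = V_G = 3.32 V, so V_ov = 3.32 − 1.4 = 1.92 V.
Assume saturation: I_D = ½ k_n V_ov² = 0.5 × 1.08 × 1.92² = 1.99 mA, giving V_DS = V_DD − I_D R_D = 9.44 − 1.99 × 2.56 = 4.34 V.
V_DS = 4.34 V ≥ V_ov = 1.92 V, confirming saturation.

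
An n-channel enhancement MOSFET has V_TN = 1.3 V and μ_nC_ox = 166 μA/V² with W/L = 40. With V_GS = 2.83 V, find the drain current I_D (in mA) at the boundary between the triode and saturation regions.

At the boundary V_DS = V_ov = V_GS − V_TN = 2.83 − 1.3 = 1.53 V.
k_n = μ_nC_ox · (W/L) = 6.64 mA/V².
I_D = ½ k_n V_ov² = 0.5 × 6.64 × 1.53² = 7.77 mA.

I_D = 7.77 mA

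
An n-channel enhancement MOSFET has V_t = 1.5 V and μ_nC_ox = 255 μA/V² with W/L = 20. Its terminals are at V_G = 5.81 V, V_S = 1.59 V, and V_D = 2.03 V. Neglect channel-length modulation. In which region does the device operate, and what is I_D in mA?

Triode; I_D = 5.61 mA

V_GS = V_G − V_S = 5.81 − 1.59 = 4.22 V; V_DS = V_D − V_S = 2.03 − 1.59 = 0.44 V.
k_n = μ_nC_ox · (W/L) = 5.1 mA/V².
V_ov = V_GS − V_t = 4.22 − 1.5 = 2.72 V.
Since V_DS = 0.44 V < V_ov = 2.72 V, the device is in the triode region.
I_D = k_n [V_ov · V_DS − ½ V_DS²] = 5.1 × [2.72 × 0.44 − 0.5 × 0.44²] = 5.61 mA.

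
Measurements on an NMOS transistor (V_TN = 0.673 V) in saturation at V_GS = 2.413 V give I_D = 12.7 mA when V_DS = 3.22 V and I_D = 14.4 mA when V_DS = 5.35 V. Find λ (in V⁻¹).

With V_GS fixed, I_D ∝ (1 + λ V_DS) in saturation, so I_D2/I_D1 = (1 + λ V_DS2)/(1 + λ V_DS1).
14.4/12.7 = 1.134 = (1 + 5.35 λ)/(1 + 3.22 λ).
Solving: λ (I_D1 V_DS2 − I_D2 V_DS1) = I_D2 − I_D1, so λ = (14.4 − 12.7) / (12.7 × 5.35 − 14.4 × 3.22) = 1.7 / 21.6 = 0.0788 V⁻¹.

λ = 0.0788 V⁻¹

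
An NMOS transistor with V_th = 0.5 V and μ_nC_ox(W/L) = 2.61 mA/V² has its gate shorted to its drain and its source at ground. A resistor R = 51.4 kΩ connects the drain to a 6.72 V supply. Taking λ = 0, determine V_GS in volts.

V_GS = 0.797 V

With gate tied to drain, V_GS = V_DS ≥ V_GS − V_th, so the device is in saturation.
KCL at the drain: ½ k_n (V_GS − V_th)² = (V_DD − V_GS)/R.
Let x = V_GS − 0.5. Then 67.1 x² + x − 6.22 = 0, giving x = 0.297 V (positive root), so V_GS = 0.797 V.
I_D = (V_DD − V_GS)/R = (6.72 − 0.797) / 51.4 = 0.115 mA.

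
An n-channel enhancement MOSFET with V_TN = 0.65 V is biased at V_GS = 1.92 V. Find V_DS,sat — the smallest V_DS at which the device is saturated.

V_DS,sat = 1.27 V

The boundary between triode and saturation is V_DS = V_GS − V_TN = V_ov.
V_ov = 1.92 − 0.65 = 1.27 V.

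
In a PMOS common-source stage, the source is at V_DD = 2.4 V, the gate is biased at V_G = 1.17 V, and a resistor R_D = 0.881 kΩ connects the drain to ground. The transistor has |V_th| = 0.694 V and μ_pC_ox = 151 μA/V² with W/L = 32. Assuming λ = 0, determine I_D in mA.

I_D = 0.694 mA

V_SG = V_DD − V_G = 2.4 − 1.17 = 1.23 V, so V_ov = 1.23 − 0.694 = 0.536 V.
k_p = μ_pC_ox · (W/L) = 4.832 mA/V².
Assume saturation: I_D = ½ k_p V_ov² = 0.5 × 4.832 × 0.536² = 0.694 mA, giving V_SD = V_DD − I_D R_D = 2.4 − 0.694 × 0.881 = 1.79 V.
V_SD = 1.79 V ≥ V_ov = 0.536 V, confirming saturation.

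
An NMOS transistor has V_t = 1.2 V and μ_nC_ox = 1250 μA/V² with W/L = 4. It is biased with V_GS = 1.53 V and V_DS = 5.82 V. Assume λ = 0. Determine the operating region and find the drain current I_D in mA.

Saturation; I_D = 0.272 mA

k_n = μ_nC_ox · (W/L) = 5 mA/V².
V_ov = V_GS − V_t = 1.53 − 1.2 = 0.33 V.
Since V_DS = 5.82 V ≥ V_ov = 0.33 V, the device is in saturation.
I_D = ½ k_n V_ov² = 0.5 × 5 × 0.33² = 0.272 mA.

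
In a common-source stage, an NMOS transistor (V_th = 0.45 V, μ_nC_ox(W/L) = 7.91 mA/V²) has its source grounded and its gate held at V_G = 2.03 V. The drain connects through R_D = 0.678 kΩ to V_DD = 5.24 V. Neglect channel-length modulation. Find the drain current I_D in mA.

V_GS = V_G = 2.03 V, so V_ov = 2.03 − 0.45 = 1.58 V.
Assume saturation: I_D = ½ k_n V_ov² = 0.5 × 7.91 × 1.58² = 9.87 mA, giving V_DS = V_DD − I_D R_D = 5.24 − 9.87 × 0.678 = -1.45 V.
But -1.45 V < V_ov = 1.58 V, so the device is actually in triode.
In triode I_D = k_n[V_ov V_DS − ½ V_DS²] and I_D = (V_DD − V_DS)/R_D. Equating: 2.68 V_DS² − 9.474 V_DS + 5.24 = 0, giving V_DS = 0.687 V (the root below V_ov).
I_D = (5.24 − 0.687) / 0.678 = 6.72 mA.

I_D = 6.72 mA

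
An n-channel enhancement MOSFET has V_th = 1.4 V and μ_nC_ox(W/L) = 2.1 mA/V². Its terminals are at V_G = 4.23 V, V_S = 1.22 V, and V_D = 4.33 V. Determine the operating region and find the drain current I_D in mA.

Saturation; I_D = 2.72 mA

V_GS = V_G − V_S = 4.23 − 1.22 = 3.01 V; V_DS = V_D − V_S = 4.33 − 1.22 = 3.11 V.
V_ov = V_GS − V_th = 3.01 − 1.4 = 1.61 V.
Since V_DS = 3.11 V ≥ V_ov = 1.61 V, the device is in saturation.
I_D = ½ k_n V_ov² = 0.5 × 2.1 × 1.61² = 2.72 mA.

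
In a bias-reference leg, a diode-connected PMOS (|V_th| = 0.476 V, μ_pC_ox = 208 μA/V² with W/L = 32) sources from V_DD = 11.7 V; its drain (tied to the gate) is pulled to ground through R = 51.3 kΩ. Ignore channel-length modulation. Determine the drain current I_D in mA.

I_D = 0.214 mA

With gate tied to drain, V_SG = V_SD ≥ V_SG − |V_th|, so the device is in saturation.
k_p = μ_pC_ox · (W/L) = 6.656 mA/V².
KCL at the drain: ½ k_p (V_SG − |V_th|)² = (V_DD − V_SG)/R.
Let x = V_SG − 0.476. Then 171 x² + x − 11.22 = 0, giving x = 0.253 V (positive root), so V_SG = 0.729 V.
I_D = (V_DD − V_SG)/R = (11.7 − 0.729) / 51.3 = 0.214 mA.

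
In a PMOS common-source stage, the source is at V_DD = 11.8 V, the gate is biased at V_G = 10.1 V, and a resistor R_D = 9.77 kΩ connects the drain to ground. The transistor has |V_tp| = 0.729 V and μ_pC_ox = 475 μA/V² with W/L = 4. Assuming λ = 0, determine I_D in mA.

V_SG = V_DD − V_G = 11.8 − 10.1 = 1.7 V, so V_ov = 1.7 − 0.729 = 0.971 V.
k_p = μ_pC_ox · (W/L) = 1.9 mA/V².
Assume saturation: I_D = ½ k_p V_ov² = 0.5 × 1.9 × 0.971² = 0.896 mA, giving V_SD = V_DD − I_D R_D = 11.8 − 0.896 × 9.77 = 3.05 V.
V_SD = 3.05 V ≥ V_ov = 0.971 V, confirming saturation.

I_D = 0.896 mA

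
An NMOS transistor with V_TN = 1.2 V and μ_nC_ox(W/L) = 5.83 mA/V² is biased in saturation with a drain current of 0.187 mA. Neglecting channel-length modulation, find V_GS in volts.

V_GS = 1.45 V

In saturation I_D = ½ k_n (V_GS − V_TN)², so V_GS − V_TN = √(2 I_D / k_n) = √(2 × 0.187 / 5.83) = 0.253 V.
V_GS = 1.2 + 0.253 = 1.45 V.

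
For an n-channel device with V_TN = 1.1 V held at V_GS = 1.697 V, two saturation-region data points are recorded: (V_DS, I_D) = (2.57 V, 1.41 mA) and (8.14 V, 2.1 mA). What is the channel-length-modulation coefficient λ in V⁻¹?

With V_GS fixed, I_D ∝ (1 + λ V_DS) in saturation, so I_D2/I_D1 = (1 + λ V_DS2)/(1 + λ V_DS1).
2.1/1.41 = 1.489 = (1 + 8.14 λ)/(1 + 2.57 λ).
Solving: λ (I_D1 V_DS2 − I_D2 V_DS1) = I_D2 − I_D1, so λ = (2.1 − 1.41) / (1.41 × 8.14 − 2.1 × 2.57) = 0.69 / 6.08 = 0.113 V⁻¹.

λ = 0.113 V⁻¹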